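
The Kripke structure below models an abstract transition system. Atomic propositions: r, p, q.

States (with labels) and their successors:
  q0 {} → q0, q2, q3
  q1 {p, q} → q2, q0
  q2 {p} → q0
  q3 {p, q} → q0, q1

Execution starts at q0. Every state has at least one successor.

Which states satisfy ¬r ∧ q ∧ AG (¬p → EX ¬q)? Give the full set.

{q1, q3}

States satisfying ¬r: {q0, q1, q2, q3}.
States satisfying ¬r ∧ q: {q1, q3}.
States satisfying ¬p → EX ¬q: {q0, q1, q2, q3}.
States satisfying AG (¬p → EX ¬q): {q0, q1, q2, q3}.
States satisfying ¬r ∧ q ∧ AG (¬p → EX ¬q): {q1, q3}.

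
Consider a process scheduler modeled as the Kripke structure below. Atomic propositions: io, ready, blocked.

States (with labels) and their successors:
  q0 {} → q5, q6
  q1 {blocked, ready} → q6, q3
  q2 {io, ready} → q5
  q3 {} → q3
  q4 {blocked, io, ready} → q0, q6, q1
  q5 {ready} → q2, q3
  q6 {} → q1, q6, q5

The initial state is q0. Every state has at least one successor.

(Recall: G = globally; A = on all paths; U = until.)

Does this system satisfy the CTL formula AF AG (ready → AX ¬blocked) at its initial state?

Satisfied

States satisfying AG (ready → AX ¬blocked): {q0, q1, q2, q3, q5, q6}.
States satisfying AF AG (ready → AX ¬blocked): {q0, q1, q2, q3, q4, q5, q6}.
q0 ∈ Sat(AF AG (ready → AX ¬blocked)).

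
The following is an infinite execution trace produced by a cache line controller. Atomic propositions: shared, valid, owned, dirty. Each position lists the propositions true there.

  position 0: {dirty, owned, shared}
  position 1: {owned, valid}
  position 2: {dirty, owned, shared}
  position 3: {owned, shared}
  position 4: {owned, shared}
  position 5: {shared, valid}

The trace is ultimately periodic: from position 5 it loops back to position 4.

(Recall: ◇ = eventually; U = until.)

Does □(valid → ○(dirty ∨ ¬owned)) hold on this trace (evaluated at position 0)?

valid → ○(dirty ∨ ¬owned) must hold at every position from 0 onward. It fails at position 5, so □(valid → ○(dirty ∨ ¬owned)) is false.
Positions where valid holds: 1, 5.
Check ○(dirty ∨ ¬owned) at each: 1→ok, 5→fails.

Does not hold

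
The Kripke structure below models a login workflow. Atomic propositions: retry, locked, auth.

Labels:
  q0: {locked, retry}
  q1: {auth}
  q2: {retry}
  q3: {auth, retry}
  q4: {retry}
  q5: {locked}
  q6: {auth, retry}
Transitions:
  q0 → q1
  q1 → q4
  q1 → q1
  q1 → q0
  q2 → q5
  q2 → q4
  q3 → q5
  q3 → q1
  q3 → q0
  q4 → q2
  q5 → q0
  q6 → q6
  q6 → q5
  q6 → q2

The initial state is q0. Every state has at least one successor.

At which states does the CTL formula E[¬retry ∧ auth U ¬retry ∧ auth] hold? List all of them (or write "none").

{q1}

States satisfying ¬retry ∧ auth: {q1}.
States satisfying E[¬retry ∧ auth U ¬retry ∧ auth]: {q1}.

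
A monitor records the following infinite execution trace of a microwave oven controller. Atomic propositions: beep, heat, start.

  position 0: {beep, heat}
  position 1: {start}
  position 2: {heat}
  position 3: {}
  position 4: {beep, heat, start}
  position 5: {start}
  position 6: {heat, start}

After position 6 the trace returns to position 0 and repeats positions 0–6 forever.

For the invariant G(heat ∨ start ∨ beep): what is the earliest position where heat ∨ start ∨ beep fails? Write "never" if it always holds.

Check heat ∨ start ∨ beep at each position in order: 0 ✓, 1 ✓, 2 ✓.
At position 3 the labels are {}, so heat ∨ start ∨ beep is false there. This is the first violation.

3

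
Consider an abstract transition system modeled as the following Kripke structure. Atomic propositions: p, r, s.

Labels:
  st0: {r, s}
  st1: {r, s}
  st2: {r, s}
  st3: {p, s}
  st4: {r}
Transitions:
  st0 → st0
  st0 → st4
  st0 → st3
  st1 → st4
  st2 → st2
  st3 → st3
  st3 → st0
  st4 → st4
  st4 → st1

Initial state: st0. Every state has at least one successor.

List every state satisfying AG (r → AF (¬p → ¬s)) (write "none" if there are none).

States satisfying r → AF (¬p → ¬s): {st1, st3, st4}.
States satisfying AG (r → AF (¬p → ¬s)): {st1, st4}.

{st1, st4}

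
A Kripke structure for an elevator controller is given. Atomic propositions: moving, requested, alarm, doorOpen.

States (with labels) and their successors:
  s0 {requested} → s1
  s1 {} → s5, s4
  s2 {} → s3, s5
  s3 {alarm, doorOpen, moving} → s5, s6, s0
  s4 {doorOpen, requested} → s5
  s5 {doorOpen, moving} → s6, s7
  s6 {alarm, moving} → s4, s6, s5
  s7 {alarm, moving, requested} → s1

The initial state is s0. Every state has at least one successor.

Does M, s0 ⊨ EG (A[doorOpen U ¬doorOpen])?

States satisfying A[doorOpen U ¬doorOpen]: {s0, s1, s2, s3, s4, s5, s6, s7}.
States satisfying EG (A[doorOpen U ¬doorOpen]): {s0, s1, s2, s3, s4, s5, s6, s7}.
s0 ∈ Sat(EG (A[doorOpen U ¬doorOpen])).

Yes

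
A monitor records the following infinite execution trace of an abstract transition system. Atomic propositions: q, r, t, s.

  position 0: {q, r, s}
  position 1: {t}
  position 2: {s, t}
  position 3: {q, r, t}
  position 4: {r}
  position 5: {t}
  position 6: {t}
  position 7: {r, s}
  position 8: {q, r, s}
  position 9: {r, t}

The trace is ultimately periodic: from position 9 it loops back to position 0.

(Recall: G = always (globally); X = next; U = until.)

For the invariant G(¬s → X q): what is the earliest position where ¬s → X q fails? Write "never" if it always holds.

Check ¬s → X q at each position in order: 0 ✓.
At position 1 the labels are {t} and the next position 2 has {s, t}, so ¬s → X q is false there. This is the first violation.

1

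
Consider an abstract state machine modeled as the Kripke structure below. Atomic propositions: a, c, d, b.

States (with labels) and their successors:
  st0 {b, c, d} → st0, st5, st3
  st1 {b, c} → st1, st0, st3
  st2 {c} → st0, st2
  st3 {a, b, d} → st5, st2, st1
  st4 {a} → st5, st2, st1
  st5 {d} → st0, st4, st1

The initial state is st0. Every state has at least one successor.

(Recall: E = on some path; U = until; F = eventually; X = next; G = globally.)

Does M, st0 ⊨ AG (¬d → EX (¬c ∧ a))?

Does not hold

States satisfying ¬d → EX (¬c ∧ a): {st0, st1, st3, st5}.
States satisfying AG (¬d → EX (¬c ∧ a)): ∅.
st2 is reachable from st0 and violates ¬d → EX (¬c ∧ a), so AG fails at st0.
st0 ∉ Sat(AG (¬d → EX (¬c ∧ a))).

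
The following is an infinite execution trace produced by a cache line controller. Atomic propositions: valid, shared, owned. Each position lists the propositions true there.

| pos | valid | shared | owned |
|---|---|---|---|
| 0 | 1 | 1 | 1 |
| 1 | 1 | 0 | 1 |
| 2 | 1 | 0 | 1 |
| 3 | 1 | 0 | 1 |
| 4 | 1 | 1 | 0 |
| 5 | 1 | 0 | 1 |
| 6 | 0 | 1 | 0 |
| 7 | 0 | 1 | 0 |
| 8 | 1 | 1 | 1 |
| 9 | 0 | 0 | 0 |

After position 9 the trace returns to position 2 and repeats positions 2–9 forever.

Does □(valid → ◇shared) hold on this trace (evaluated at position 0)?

Satisfied

valid → ◇shared holds at every position 0..9, and those are all positions ever visited, so □(valid → ◇shared) holds.
Positions where valid holds: 0, 1, 2, 3, 4, 5, 8.
Check ◇shared at each: 0→ok, 1→ok, 2→ok, 3→ok, 4→ok, 5→ok, 8→ok.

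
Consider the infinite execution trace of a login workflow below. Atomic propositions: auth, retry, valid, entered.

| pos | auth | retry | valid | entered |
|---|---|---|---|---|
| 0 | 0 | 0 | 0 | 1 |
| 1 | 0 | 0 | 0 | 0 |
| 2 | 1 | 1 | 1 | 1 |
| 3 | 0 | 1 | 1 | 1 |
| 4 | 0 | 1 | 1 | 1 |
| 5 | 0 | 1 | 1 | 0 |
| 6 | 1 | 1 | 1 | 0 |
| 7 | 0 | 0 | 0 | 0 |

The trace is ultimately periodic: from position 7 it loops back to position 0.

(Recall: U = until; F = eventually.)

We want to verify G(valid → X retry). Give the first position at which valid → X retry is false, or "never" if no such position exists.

6

Check valid → X retry at each position in order: 0 ✓, 1 ✓, 2 ✓, 3 ✓, 4 ✓, 5 ✓.
At position 6 the labels are {auth, retry, valid} and the next position 7 has {}, so valid → X retry is false there. This is the first violation.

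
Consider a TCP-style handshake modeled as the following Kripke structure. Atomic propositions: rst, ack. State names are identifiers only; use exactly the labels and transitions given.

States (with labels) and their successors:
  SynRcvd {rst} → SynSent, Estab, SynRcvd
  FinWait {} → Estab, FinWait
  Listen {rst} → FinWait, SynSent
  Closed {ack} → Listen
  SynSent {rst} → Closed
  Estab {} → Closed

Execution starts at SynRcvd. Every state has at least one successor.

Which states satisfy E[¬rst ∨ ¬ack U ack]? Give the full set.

{SynRcvd, FinWait, Listen, Closed, SynSent, Estab}

States satisfying ¬rst ∨ ¬ack: {SynRcvd, FinWait, Listen, Closed, SynSent, Estab}.
States satisfying ack: {Closed}.
States satisfying E[¬rst ∨ ¬ack U ack]: {SynRcvd, FinWait, Listen, Closed, SynSent, Estab}.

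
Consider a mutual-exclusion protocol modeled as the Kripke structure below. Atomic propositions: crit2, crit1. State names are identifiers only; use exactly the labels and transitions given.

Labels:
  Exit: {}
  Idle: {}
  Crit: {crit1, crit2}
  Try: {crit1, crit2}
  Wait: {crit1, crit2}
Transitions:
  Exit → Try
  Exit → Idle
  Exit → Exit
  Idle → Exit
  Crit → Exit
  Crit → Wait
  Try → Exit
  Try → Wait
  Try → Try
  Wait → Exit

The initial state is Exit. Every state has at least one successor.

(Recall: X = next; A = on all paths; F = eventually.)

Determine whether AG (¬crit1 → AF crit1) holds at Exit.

Violated

States satisfying ¬crit1 → AF crit1: {Crit, Try, Wait}.
States satisfying AG (¬crit1 → AF crit1): ∅.
Exit is reachable from Exit and violates ¬crit1 → AF crit1, so AG fails at Exit.
Exit ∉ Sat(AG (¬crit1 → AF crit1)).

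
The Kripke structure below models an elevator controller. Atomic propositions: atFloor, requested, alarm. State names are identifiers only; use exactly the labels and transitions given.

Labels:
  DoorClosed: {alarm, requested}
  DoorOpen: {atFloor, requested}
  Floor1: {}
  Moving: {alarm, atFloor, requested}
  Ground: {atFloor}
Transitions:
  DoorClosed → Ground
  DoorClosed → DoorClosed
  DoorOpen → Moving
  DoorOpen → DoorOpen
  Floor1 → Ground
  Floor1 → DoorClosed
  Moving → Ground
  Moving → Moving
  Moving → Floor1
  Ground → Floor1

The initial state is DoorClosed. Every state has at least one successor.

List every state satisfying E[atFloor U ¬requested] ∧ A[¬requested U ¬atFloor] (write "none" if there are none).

{Floor1, Ground}

States satisfying atFloor: {DoorOpen, Moving, Ground}.
States satisfying ¬requested: {Floor1, Ground}.
States satisfying E[atFloor U ¬requested]: {DoorOpen, Floor1, Moving, Ground}.
States satisfying ¬atFloor: {DoorClosed, Floor1}.
States satisfying A[¬requested U ¬atFloor]: {DoorClosed, Floor1, Ground}.
States satisfying E[atFloor U ¬requested] ∧ A[¬requested U ¬atFloor]: {Floor1, Ground}.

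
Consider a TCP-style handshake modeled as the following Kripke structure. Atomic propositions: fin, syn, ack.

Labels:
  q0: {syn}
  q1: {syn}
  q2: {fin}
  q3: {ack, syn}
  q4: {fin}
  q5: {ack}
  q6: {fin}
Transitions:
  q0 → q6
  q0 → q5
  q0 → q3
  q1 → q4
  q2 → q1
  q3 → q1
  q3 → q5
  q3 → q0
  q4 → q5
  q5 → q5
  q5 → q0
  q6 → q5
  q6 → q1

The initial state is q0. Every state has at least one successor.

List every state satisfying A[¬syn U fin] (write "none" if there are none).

States satisfying ¬syn: {q2, q4, q5, q6}.
States satisfying fin: {q2, q4, q6}.
States satisfying A[¬syn U fin]: {q2, q4, q6}.

{q2, q4, q6}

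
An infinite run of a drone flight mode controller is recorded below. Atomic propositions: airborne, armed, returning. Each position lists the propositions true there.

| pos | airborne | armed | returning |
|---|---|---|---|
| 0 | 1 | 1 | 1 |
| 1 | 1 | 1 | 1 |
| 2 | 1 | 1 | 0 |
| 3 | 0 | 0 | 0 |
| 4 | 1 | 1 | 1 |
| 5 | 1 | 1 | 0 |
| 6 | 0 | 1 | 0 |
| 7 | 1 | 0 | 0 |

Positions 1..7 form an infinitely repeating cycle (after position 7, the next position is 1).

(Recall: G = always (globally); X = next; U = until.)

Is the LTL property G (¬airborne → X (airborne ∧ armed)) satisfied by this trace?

¬airborne → X (airborne ∧ armed) must hold at every position from 0 onward. It fails at position 6, so G (¬airborne → X (airborne ∧ armed)) is false.
Positions where ¬airborne holds: 3, 6.
Check X (airborne ∧ armed) at each: 3→ok, 6→fails.

No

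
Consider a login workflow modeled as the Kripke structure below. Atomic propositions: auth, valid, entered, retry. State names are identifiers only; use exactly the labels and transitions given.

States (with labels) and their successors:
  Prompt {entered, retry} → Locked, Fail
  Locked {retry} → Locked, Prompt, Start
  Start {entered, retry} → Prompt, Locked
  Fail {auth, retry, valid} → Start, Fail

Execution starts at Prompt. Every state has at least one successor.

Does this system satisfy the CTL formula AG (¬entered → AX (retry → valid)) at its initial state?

No

States satisfying ¬entered → AX (retry → valid): {Prompt, Start}.
States satisfying AG (¬entered → AX (retry → valid)): ∅.
Fail is reachable from Prompt and violates ¬entered → AX (retry → valid), so AG fails at Prompt.
Prompt ∉ Sat(AG (¬entered → AX (retry → valid))).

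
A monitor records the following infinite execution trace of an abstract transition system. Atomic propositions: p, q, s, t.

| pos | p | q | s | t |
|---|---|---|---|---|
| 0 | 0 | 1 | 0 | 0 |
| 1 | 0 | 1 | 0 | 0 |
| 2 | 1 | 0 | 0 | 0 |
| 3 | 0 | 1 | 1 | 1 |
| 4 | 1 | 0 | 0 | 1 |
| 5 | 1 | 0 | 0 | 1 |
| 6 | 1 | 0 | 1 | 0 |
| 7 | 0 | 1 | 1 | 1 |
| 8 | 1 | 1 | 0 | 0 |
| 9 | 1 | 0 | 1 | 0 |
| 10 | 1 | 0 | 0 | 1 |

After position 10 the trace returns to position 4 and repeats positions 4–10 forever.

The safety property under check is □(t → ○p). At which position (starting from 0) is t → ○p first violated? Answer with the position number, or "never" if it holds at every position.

never

t → ○p holds at every position 0..10, and those are all the positions the trace ever visits, so the invariant □(t → ○p) is never violated.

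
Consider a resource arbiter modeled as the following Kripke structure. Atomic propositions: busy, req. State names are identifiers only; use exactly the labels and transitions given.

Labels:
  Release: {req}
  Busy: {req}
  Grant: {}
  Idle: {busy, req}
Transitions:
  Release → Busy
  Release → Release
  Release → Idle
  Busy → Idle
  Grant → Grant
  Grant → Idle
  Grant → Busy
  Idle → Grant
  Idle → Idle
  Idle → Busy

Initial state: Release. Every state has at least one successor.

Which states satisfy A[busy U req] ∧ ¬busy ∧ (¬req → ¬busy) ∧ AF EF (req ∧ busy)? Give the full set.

{Release, Busy}

States satisfying busy: {Idle}.
States satisfying req: {Release, Busy, Idle}.
States satisfying A[busy U req]: {Release, Busy, Idle}.
States satisfying ¬busy: {Release, Busy, Grant}.
States satisfying ¬req: {Grant}.
States satisfying ¬req → ¬busy: {Release, Busy, Grant, Idle}.
States satisfying ¬busy ∧ (¬req → ¬busy): {Release, Busy, Grant}.
States satisfying A[busy U req] ∧ ¬busy ∧ (¬req → ¬busy): {Release, Busy}.
States satisfying EF (req ∧ busy): {Release, Busy, Grant, Idle}.
States satisfying AF EF (req ∧ busy): {Release, Busy, Grant, Idle}.
States satisfying A[busy U req] ∧ ¬busy ∧ (¬req → ¬busy) ∧ AF EF (req ∧ busy): {Release, Busy}.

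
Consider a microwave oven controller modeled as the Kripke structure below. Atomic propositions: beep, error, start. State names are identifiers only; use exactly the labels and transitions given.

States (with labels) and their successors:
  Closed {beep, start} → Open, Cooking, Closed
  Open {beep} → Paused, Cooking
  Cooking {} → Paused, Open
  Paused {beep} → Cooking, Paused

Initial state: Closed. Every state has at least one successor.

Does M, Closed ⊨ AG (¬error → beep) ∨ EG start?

States satisfying ¬error → beep: {Closed, Open, Paused}.
States satisfying AG (¬error → beep): ∅.
States satisfying start: {Closed}.
States satisfying EG start: {Closed}.
States satisfying AG (¬error → beep) ∨ EG start: {Closed}.
Closed ∈ Sat(AG (¬error → beep) ∨ EG start).

Satisfied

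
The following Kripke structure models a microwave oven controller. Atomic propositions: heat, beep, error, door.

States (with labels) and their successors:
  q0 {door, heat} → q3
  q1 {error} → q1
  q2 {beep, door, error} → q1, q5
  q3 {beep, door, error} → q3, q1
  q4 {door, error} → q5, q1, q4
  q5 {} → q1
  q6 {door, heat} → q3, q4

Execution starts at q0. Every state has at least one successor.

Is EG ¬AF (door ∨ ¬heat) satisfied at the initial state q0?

Violated

States satisfying ¬AF (door ∨ ¬heat): ∅.
States satisfying EG ¬AF (door ∨ ¬heat): ∅.
No suitable path/successor from q0 witnesses the formula.
q0 ∉ Sat(EG ¬AF (door ∨ ¬heat)).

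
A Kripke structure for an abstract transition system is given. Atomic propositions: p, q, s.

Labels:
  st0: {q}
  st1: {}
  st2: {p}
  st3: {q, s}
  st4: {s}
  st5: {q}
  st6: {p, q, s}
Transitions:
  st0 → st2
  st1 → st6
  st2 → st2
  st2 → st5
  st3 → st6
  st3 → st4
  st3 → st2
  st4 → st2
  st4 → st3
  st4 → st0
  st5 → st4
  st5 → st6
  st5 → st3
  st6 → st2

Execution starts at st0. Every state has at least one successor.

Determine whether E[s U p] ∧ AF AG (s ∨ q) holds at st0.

States satisfying s: {st3, st4, st6}.
States satisfying p: {st2, st6}.
States satisfying E[s U p]: {st2, st3, st4, st6}.
States satisfying AG (s ∨ q): ∅.
States satisfying AF AG (s ∨ q): ∅.
States satisfying E[s U p] ∧ AF AG (s ∨ q): ∅.
st0 ∉ Sat(E[s U p] ∧ AF AG (s ∨ q)).

No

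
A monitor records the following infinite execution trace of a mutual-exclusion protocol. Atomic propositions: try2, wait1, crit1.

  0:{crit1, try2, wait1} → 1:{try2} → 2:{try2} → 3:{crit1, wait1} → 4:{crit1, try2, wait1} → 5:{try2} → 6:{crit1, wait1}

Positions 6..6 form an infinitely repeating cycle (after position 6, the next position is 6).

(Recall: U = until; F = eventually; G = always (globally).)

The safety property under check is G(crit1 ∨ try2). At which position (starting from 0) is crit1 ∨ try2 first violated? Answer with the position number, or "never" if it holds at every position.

crit1 ∨ try2 holds at every position 0..6, and those are all the positions the trace ever visits, so the invariant G(crit1 ∨ try2) is never violated.

never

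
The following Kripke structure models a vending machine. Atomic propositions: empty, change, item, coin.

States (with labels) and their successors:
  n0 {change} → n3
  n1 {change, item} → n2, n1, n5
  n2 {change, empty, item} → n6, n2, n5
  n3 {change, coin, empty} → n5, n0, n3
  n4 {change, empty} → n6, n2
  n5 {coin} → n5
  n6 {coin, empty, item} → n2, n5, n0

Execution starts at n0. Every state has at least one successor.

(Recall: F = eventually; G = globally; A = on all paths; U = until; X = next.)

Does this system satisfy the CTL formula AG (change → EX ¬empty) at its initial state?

No

States satisfying change → EX ¬empty: {n1, n2, n3, n5, n6}.
States satisfying AG (change → EX ¬empty): {n5}.
n0 is reachable from n0 and violates change → EX ¬empty, so AG fails at n0.
n0 ∉ Sat(AG (change → EX ¬empty)).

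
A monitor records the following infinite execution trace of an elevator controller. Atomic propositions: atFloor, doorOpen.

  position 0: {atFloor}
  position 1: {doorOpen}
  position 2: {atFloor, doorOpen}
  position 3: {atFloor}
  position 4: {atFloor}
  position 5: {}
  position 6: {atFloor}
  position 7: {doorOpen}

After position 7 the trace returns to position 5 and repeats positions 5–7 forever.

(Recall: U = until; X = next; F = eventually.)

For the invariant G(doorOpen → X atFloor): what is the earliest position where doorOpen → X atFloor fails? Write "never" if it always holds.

Check doorOpen → X atFloor at each position in order: 0 ✓, 1 ✓, 2 ✓, 3 ✓, 4 ✓, 5 ✓, 6 ✓.
At position 7 the labels are {doorOpen} and the next position 5 has {}, so doorOpen → X atFloor is false there. This is the first violation.

7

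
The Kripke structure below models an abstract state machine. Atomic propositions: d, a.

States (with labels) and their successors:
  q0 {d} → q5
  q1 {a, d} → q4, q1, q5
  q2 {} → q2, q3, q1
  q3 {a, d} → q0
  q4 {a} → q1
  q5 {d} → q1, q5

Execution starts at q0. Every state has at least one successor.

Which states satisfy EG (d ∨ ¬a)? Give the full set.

{q0, q1, q2, q3, q5}

States satisfying d ∨ ¬a: {q0, q1, q2, q3, q5}.
States satisfying EG (d ∨ ¬a): {q0, q1, q2, q3, q5}.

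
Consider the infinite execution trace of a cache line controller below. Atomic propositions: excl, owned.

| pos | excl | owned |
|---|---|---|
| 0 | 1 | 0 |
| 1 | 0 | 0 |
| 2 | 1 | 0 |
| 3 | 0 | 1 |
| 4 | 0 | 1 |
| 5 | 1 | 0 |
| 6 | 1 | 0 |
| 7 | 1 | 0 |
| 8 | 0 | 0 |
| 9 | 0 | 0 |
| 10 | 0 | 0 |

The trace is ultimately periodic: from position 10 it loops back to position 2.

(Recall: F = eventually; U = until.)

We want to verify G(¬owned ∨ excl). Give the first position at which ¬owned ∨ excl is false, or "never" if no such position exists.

Check ¬owned ∨ excl at each position in order: 0 ✓, 1 ✓, 2 ✓.
At position 3 the labels are {owned}, so ¬owned ∨ excl is false there. This is the first violation.

3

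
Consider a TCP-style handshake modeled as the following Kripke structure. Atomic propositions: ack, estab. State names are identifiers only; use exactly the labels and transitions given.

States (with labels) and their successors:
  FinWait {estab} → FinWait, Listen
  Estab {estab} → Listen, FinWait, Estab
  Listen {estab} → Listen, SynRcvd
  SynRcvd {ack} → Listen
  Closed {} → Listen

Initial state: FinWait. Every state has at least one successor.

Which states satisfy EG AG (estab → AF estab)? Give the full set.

States satisfying AG (estab → AF estab): {FinWait, Estab, Listen, SynRcvd, Closed}.
States satisfying EG AG (estab → AF estab): {FinWait, Estab, Listen, SynRcvd, Closed}.

{FinWait, Estab, Listen, SynRcvd, Closed}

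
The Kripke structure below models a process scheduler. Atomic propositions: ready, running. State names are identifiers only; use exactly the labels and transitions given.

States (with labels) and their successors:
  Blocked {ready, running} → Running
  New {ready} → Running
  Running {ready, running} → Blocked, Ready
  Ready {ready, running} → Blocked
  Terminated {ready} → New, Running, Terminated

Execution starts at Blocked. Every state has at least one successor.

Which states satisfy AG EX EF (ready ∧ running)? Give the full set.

States satisfying EX EF (ready ∧ running): {Blocked, New, Running, Ready, Terminated}.
States satisfying AG EX EF (ready ∧ running): {Blocked, New, Running, Ready, Terminated}.

{Blocked, New, Running, Ready, Terminated}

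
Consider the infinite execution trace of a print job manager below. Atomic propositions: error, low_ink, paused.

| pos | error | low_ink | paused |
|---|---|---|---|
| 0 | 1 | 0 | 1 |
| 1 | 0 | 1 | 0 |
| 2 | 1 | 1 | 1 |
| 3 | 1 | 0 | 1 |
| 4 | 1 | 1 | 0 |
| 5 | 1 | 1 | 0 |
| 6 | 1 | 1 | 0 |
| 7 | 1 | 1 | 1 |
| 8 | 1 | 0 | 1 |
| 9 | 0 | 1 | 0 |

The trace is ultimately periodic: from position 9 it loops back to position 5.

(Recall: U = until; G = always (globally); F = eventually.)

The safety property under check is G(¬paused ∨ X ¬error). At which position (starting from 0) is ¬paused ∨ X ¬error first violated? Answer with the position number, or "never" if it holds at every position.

Check ¬paused ∨ X ¬error at each position in order: 0 ✓, 1 ✓.
At position 2 the labels are {error, low_ink, paused} and the next position 3 has {error, paused}, so ¬paused ∨ X ¬error is false there. This is the first violation.

2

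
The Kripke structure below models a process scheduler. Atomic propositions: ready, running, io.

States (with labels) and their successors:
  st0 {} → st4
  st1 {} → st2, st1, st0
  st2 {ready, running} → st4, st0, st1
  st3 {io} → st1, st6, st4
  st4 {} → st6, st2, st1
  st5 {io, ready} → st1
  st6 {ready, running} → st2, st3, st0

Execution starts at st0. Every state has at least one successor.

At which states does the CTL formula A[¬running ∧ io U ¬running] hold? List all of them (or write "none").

{st0, st1, st3, st4, st5}

States satisfying ¬running ∧ io: {st3, st5}.
States satisfying ¬running: {st0, st1, st3, st4, st5}.
States satisfying A[¬running ∧ io U ¬running]: {st0, st1, st3, st4, st5}.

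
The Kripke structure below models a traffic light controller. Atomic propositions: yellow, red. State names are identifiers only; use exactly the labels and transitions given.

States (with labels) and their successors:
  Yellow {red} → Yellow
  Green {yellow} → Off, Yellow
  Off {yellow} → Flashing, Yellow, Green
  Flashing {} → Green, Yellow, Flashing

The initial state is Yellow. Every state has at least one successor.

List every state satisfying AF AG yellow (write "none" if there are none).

States satisfying AG yellow: ∅.
States satisfying AF AG yellow: ∅.

none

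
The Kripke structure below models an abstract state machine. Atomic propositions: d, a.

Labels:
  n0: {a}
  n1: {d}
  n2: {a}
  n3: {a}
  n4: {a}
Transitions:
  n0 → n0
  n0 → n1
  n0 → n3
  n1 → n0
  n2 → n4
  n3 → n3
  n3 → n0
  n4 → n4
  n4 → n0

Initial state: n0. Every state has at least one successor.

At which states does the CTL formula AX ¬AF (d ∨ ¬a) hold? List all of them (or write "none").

States satisfying ¬AF (d ∨ ¬a): {n0, n2, n3, n4}.
States satisfying AX ¬AF (d ∨ ¬a): {n1, n2, n3, n4}.

{n1, n2, n3, n4}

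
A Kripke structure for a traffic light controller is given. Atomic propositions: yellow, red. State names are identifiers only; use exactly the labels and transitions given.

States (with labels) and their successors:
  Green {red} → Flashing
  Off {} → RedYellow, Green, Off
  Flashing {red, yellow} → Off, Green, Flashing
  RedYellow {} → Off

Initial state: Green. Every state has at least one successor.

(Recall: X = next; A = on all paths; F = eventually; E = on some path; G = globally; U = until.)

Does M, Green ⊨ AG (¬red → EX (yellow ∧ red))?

Violated

States satisfying ¬red → EX (yellow ∧ red): {Green, Flashing}.
States satisfying AG (¬red → EX (yellow ∧ red)): ∅.
Off is reachable from Green and violates ¬red → EX (yellow ∧ red), so AG fails at Green.
Green ∉ Sat(AG (¬red → EX (yellow ∧ red))).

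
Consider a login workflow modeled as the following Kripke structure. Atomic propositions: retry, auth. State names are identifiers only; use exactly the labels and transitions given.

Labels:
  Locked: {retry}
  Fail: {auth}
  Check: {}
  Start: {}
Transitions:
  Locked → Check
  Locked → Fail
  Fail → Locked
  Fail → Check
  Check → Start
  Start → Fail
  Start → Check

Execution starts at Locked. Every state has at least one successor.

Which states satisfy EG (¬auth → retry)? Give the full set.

{Locked, Fail}

States satisfying ¬auth → retry: {Locked, Fail}.
States satisfying EG (¬auth → retry): {Locked, Fail}.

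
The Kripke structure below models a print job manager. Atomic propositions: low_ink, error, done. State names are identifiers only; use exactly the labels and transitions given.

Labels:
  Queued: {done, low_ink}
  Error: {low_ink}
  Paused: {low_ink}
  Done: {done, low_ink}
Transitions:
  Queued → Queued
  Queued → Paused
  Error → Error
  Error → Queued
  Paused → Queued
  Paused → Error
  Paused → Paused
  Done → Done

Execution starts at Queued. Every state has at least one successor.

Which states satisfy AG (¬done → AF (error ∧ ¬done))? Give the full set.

States satisfying ¬done → AF (error ∧ ¬done): {Queued, Done}.
States satisfying AG (¬done → AF (error ∧ ¬done)): {Done}.

{Done}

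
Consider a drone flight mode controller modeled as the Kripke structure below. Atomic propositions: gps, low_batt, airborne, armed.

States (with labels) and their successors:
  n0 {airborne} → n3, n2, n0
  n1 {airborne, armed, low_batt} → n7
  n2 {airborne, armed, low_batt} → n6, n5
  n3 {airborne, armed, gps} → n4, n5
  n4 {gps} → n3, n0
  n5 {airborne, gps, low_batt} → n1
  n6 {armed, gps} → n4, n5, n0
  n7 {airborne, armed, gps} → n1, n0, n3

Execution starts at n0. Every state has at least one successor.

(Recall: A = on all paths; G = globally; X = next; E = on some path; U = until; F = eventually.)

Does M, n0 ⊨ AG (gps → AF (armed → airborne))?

States satisfying gps → AF (armed → airborne): {n0, n1, n2, n3, n4, n5, n6, n7}.
States satisfying AG (gps → AF (armed → airborne)): {n0, n1, n2, n3, n4, n5, n6, n7}.
Every state reachable from n0 satisfies gps → AF (armed → airborne).
n0 ∈ Sat(AG (gps → AF (armed → airborne))).

Yes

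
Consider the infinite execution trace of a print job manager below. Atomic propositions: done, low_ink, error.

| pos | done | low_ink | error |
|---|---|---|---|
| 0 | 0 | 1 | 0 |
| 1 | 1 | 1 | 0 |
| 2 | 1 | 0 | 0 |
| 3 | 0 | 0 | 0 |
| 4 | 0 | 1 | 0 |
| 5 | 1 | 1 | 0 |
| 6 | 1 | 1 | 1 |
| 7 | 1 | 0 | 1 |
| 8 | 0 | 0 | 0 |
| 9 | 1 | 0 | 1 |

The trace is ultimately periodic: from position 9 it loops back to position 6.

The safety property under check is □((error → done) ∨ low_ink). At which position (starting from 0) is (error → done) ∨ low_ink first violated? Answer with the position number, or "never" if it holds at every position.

never

(error → done) ∨ low_ink holds at every position 0..9, and those are all the positions the trace ever visits, so the invariant □((error → done) ∨ low_ink) is never violated.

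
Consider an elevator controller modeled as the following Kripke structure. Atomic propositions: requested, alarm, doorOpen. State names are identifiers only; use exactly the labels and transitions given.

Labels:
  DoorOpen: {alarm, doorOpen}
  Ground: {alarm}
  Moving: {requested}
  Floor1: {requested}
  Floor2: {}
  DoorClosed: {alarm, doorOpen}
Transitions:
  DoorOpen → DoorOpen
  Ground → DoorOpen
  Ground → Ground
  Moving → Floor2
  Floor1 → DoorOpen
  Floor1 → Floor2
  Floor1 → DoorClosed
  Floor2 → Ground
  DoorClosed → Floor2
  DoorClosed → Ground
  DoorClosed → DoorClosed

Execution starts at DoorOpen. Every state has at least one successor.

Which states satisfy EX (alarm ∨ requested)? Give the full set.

States satisfying alarm ∨ requested: {DoorOpen, Ground, Moving, Floor1, DoorClosed}.
States satisfying EX (alarm ∨ requested): {DoorOpen, Ground, Floor1, Floor2, DoorClosed}.

{DoorOpen, Ground, Floor1, Floor2, DoorClosed}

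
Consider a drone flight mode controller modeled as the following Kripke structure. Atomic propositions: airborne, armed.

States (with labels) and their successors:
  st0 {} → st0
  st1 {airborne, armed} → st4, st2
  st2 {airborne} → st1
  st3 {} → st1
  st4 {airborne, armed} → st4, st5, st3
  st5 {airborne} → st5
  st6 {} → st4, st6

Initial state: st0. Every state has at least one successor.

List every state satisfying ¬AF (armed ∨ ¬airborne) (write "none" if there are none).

States satisfying armed ∨ ¬airborne: {st0, st1, st3, st4, st6}.
States satisfying AF (armed ∨ ¬airborne): {st0, st1, st2, st3, st4, st6}.
States satisfying ¬AF (armed ∨ ¬airborne): {st5}.

{st5}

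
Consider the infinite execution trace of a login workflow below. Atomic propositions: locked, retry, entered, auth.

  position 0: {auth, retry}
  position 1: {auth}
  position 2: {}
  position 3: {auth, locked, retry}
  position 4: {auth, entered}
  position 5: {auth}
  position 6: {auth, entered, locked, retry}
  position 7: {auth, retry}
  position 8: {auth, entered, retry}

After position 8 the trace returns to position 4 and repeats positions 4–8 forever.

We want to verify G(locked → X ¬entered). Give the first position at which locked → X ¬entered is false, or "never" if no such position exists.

Check locked → X ¬entered at each position in order: 0 ✓, 1 ✓, 2 ✓.
At position 3 the labels are {auth, locked, retry} and the next position 4 has {auth, entered}, so locked → X ¬entered is false there. This is the first violation.

3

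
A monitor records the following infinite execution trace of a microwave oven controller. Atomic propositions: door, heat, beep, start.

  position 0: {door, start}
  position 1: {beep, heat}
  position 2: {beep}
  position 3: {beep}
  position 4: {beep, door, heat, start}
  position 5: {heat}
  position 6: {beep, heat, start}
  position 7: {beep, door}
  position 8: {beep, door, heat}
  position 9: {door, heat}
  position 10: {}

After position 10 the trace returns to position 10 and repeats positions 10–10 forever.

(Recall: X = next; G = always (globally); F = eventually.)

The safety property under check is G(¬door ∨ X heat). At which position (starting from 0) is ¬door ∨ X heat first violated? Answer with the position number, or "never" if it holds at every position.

Check ¬door ∨ X heat at each position in order: 0 ✓, 1 ✓, 2 ✓, 3 ✓, 4 ✓, 5 ✓, 6 ✓, 7 ✓, 8 ✓.
At position 9 the labels are {door, heat} and the next position 10 has {}, so ¬door ∨ X heat is false there. This is the first violation.

9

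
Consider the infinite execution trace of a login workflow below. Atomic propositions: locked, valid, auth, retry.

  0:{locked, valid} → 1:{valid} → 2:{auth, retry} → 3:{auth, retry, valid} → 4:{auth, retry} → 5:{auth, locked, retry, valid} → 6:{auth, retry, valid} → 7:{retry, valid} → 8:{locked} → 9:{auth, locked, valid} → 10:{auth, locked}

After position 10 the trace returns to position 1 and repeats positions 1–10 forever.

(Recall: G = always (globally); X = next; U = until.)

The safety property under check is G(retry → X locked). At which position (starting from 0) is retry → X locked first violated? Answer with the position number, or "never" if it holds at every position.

Check retry → X locked at each position in order: 0 ✓, 1 ✓.
At position 2 the labels are {auth, retry} and the next position 3 has {auth, retry, valid}, so retry → X locked is false there. This is the first violation.

2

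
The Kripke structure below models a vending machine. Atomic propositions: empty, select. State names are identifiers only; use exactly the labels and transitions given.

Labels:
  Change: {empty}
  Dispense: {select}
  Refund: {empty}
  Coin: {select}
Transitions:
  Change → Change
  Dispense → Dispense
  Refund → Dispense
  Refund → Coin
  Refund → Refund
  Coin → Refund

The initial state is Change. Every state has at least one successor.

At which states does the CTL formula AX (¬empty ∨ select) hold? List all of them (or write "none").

States satisfying ¬empty ∨ select: {Dispense, Coin}.
States satisfying AX (¬empty ∨ select): {Dispense}.

{Dispense}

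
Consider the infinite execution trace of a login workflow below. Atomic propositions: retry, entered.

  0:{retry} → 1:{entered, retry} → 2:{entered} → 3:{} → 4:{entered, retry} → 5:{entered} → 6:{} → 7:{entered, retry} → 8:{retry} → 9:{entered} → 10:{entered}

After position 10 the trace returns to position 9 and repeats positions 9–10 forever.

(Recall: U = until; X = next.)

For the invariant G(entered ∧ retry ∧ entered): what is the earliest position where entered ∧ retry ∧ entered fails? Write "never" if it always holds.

At position 0 the labels are {retry}, so entered ∧ retry ∧ entered is false there. This is the first violation.

0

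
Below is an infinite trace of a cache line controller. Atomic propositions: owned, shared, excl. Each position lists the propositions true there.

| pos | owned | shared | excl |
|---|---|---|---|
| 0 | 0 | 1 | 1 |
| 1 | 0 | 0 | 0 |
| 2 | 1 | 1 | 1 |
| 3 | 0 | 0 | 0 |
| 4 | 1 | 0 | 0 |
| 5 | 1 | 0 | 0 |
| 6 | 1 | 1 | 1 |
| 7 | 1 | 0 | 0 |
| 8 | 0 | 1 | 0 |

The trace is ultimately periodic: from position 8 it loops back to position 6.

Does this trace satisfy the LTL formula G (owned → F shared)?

owned → F shared holds at every position 0..8, and those are all positions ever visited, so G (owned → F shared) holds.
Positions where owned holds: 2, 4, 5, 6, 7.
Check F shared at each: 2→ok, 4→ok, 5→ok, 6→ok, 7→ok.

Yes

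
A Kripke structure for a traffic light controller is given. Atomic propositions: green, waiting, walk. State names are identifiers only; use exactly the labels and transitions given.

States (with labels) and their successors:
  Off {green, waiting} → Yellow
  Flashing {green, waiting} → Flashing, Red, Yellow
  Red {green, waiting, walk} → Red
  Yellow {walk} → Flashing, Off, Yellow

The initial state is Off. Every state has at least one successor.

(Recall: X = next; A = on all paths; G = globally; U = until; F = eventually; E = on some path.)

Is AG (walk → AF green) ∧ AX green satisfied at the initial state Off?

No

States satisfying walk → AF green: {Off, Flashing, Red}.
States satisfying AG (walk → AF green): {Red}.
States satisfying green: {Off, Flashing, Red}.
States satisfying AX green: {Red}.
States satisfying AG (walk → AF green) ∧ AX green: {Red}.
Off ∉ Sat(AG (walk → AF green) ∧ AX green).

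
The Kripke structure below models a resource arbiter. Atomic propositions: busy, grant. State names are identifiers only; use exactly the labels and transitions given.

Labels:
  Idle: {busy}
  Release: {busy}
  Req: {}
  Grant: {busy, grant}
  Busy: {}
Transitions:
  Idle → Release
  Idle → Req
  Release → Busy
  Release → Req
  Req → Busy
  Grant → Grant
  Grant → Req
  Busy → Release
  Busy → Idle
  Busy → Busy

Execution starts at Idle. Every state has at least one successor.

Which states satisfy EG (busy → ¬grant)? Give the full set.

{Idle, Release, Req, Busy}

States satisfying busy → ¬grant: {Idle, Release, Req, Busy}.
States satisfying EG (busy → ¬grant): {Idle, Release, Req, Busy}.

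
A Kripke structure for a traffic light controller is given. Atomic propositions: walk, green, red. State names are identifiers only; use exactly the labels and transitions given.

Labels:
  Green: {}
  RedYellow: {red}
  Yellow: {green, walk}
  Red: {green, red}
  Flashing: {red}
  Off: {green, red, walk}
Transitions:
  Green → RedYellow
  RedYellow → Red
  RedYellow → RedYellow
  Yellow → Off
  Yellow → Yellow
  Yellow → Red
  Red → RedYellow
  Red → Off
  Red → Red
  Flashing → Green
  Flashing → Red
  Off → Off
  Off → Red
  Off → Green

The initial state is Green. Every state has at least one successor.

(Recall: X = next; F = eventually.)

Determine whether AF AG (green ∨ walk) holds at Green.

States satisfying AG (green ∨ walk): ∅.
States satisfying AF AG (green ∨ walk): ∅.
There is a path from Green along which AG (green ∨ walk) never holds.
Green ∉ Sat(AF AG (green ∨ walk)).

No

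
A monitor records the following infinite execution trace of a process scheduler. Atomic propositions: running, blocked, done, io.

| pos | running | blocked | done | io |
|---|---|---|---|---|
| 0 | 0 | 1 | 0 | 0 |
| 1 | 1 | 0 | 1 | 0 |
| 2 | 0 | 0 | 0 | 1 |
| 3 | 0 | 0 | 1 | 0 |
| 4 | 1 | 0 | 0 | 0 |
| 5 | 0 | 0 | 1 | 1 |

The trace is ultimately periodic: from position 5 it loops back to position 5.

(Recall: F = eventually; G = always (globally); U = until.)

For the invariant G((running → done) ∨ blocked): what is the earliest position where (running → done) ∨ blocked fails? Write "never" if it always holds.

4

Check (running → done) ∨ blocked at each position in order: 0 ✓, 1 ✓, 2 ✓, 3 ✓.
At position 4 the labels are {running}, so (running → done) ∨ blocked is false there. This is the first violation.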